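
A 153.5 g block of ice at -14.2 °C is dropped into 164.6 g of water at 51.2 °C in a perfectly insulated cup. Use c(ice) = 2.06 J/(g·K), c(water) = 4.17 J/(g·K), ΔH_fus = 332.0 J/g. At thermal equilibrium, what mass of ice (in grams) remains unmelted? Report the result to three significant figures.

m_ice remaining = 61.2 g

Heat to warm all ice to 0 °C: 153.5×2.06×14.2 = 4490.2 J
Heat released by water cooling to 0 °C: 164.6×4.17×51.2 = 35143 J
35143 J < 4490.2 + 153.5×332.0 = 55452.2 J, so not all ice melts; final T = 0 °C.
Heat left for melting: 35143 − 4490.2 = 30652.8 J
Mass melted = 30652.8 / 332.0 = 92.33 g
Ice remaining = 153.5 − 92.33 = 61.17 g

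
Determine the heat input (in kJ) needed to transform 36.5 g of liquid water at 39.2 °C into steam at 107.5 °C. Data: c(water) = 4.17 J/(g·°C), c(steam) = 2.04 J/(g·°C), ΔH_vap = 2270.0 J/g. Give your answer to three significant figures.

q1 (heat water 39.2→100.0 °C): 36.5 × 4.17 × 60.8 = 9254 J
q2 (vaporize at 100 °C): 36.5 × 2270.0 = 82855 J
q3 (heat steam 100.0→107.5 °C): 36.5 × 2.04 × 7.5 = 558 J
Total: 9254 + 82855 + 558 = 92667 J = 92.7 kJ

q = 92.7 kJ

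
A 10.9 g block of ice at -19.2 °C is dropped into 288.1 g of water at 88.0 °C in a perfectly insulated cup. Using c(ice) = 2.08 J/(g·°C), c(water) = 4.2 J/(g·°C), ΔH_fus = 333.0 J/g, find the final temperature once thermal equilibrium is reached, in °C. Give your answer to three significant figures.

T_f = 81.6 °C

Heat to bring ice to 0 °C and melt it: q₁ = 10.9×2.08×19.2 + 10.9×333.0 = 4065.0 J
Heat the water can supply cooling to 0 °C: 288.1×4.2×88.0 = 106482 J > q₁, so all ice melts.
Energy balance: 288.1×4.2×(88.0 − T) = 4065.0 + 10.9×4.2×(T − 0)
1210.02(88.0 − T) = 4065.0 + 45.78 T
106482 − 4065.0 = 1255.80 T
T = 102417.0 / 1255.80 = 81.56 °C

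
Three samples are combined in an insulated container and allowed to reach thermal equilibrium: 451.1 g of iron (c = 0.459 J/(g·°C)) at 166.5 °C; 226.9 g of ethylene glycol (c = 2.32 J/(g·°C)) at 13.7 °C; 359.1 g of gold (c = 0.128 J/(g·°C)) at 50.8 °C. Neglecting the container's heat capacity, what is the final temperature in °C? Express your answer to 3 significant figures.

Σ mᵢcᵢ(T − Tᵢ) = 0  ⇒  T = Σ mᵢcᵢTᵢ / Σ mᵢcᵢ
Σ mᵢcᵢ = 451.1×0.459 + 226.9×2.32 + 359.1×0.128 = 779.4277
Σ mᵢcᵢTᵢ = 207.0549×166.5 + 526.408×13.7 + 45.9648×50.8 = 44021
T = 44021 / 779.4277 = 56.48 °C

T_f = 56.5 °C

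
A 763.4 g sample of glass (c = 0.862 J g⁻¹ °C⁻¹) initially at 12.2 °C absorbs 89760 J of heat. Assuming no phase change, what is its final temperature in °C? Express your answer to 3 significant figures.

T_f = 149 °C

ΔT = q / (m c) = 89760 / (763.4 × 0.862) = 136.4 °C
T_f = 12.2 + 136.4 = 148.6 °C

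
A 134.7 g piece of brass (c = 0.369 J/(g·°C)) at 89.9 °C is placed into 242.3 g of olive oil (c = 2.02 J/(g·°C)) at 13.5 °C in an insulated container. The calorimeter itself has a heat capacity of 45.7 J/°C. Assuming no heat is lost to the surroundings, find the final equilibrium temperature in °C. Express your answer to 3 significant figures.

Heat lost by brass = heat gained by olive oil + calorimeter.
(134.7)(0.369)(89.9 − T) = [(242.3)(2.02) + 45.7](T − 13.5)
49.7043 (89.9 − T) = 535.146 (T − 13.5)
4468.4 − 49.7043 T = 535.146 T − 7224.5
11692.9 = 584.8503 T
T = 19.99 °C

T_f = 20.0 °C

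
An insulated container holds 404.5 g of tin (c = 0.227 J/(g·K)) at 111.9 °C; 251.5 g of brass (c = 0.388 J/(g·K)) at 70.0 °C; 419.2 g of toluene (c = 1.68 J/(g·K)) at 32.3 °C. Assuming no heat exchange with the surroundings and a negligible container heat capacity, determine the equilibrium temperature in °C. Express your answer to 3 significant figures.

Σ mᵢcᵢ(T − Tᵢ) = 0  ⇒  T = Σ mᵢcᵢTᵢ / Σ mᵢcᵢ
Σ mᵢcᵢ = 404.5×0.227 + 251.5×0.388 + 419.2×1.68 = 893.6595
Σ mᵢcᵢTᵢ = 91.8215×111.9 + 97.582×70.0 + 704.256×32.3 = 39853
T = 39853 / 893.6595 = 44.60 °C

T_f = 44.6 °C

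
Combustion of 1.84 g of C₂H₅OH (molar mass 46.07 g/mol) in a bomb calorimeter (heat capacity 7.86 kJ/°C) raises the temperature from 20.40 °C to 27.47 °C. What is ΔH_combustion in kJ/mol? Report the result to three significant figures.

ΔH = -1390 kJ/mol

ΔT = 27.47 − 20.40 = 7.07 °C
q_cal = C_cal × ΔT = 7.86 × 7.07 = 55.5702 kJ
n = 1.84 / 46.07 = 0.03994 mol
q_rxn = −q_cal = -55.5702 kJ
ΔH = -55.5702 / 0.03994 = -1391 kJ/mol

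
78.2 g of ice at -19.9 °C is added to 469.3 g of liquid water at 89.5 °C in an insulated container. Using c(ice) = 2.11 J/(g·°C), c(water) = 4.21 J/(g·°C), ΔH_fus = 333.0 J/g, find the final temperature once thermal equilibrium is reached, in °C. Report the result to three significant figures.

Heat to bring ice to 0 °C and melt it: q₁ = 78.2×2.11×19.9 + 78.2×333.0 = 29324 J
Heat the water can supply cooling to 0 °C: 469.3×4.21×89.5 = 176830 J > q₁, so all ice melts.
Energy balance: 469.3×4.21×(89.5 − T) = 29324 + 78.2×4.21×(T − 0)
1975.753(89.5 − T) = 29324 + 329.222 T
176830 − 29324 = 2304.975 T
T = 147506 / 2304.975 = 63.99 °C

T_f = 64.0 °C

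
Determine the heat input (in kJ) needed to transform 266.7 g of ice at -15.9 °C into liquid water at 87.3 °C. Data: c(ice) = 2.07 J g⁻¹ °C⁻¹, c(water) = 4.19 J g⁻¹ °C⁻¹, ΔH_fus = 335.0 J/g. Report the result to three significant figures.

q = 196 kJ

q1 (heat ice -15.9→0.0 °C): 266.7 × 2.07 × 15.9 = 8778 J
q2 (melt at 0 °C): 266.7 × 335.0 = 89345 J
q3 (heat water 0.0→87.3 °C): 266.7 × 4.19 × 87.3 = 97555 J
Total: 8778 + 89345 + 97555 = 195678 J = 196 kJ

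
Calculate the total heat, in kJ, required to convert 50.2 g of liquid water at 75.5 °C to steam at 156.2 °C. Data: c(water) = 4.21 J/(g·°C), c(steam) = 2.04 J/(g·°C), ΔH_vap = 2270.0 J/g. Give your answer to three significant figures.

q1 (heat water 75.5→100.0 °C): 50.2 × 4.21 × 24.5 = 5178 J
q2 (vaporize at 100 °C): 50.2 × 2270.0 = 113954 J
q3 (heat steam 100.0→156.2 °C): 50.2 × 2.04 × 56.2 = 5755 J
Total: 5178 + 113954 + 5755 = 124887 J = 125 kJ

q = 125 kJ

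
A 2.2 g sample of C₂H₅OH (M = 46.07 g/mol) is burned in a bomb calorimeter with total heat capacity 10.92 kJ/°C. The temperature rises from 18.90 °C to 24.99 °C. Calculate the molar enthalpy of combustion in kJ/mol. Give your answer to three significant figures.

ΔH = -1390 kJ/mol

ΔT = 24.99 − 18.90 = 6.09 °C
q_cal = C_cal × ΔT = 10.92 × 6.09 = 66.5028 kJ
n = 2.2 / 46.07 = 0.04775 mol
q_rxn = −q_cal = -66.5028 kJ
ΔH = -66.5028 / 0.04775 = -1393 kJ/mol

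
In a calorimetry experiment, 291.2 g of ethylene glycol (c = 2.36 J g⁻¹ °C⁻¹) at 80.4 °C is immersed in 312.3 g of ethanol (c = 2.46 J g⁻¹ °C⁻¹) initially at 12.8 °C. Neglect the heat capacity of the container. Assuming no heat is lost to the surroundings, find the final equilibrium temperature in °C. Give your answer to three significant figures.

T_f = 44.7 °C

Heat lost by ethylene glycol = heat gained by ethanol.
(291.2)(2.36)(80.4 − T) = (312.3)(2.46)(T − 12.8)
687.232 (80.4 − T) = 768.258 (T − 12.8)
55253 − 687.232 T = 768.258 T − 9833.7
65086.7 = 1455.490 T
T = 44.72 °C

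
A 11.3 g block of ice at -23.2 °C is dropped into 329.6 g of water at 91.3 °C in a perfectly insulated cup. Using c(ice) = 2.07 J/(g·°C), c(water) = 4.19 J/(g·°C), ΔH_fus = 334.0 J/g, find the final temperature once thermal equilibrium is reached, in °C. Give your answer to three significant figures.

T_f = 85.3 °C

Heat to bring ice to 0 °C and melt it: q₁ = 11.3×2.07×23.2 + 11.3×334.0 = 4316.9 J
Heat the water can supply cooling to 0 °C: 329.6×4.19×91.3 = 126087 J > q₁, so all ice melts.
Energy balance: 329.6×4.19×(91.3 − T) = 4316.9 + 11.3×4.19×(T − 0)
1381.024(91.3 − T) = 4316.9 + 47.347 T
126087 − 4316.9 = 1428.371 T
T = 121770.1 / 1428.371 = 85.25 °C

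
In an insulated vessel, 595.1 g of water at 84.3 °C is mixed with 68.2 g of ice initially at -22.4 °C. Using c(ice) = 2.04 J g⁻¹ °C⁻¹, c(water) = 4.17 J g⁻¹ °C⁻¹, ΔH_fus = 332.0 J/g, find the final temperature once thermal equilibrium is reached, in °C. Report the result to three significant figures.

T_f = 66.3 °C

Heat to bring ice to 0 °C and melt it: q₁ = 68.2×2.04×22.4 + 68.2×332.0 = 25759 J
Heat the water can supply cooling to 0 °C: 595.1×4.17×84.3 = 209196 J > q₁, so all ice melts.
Energy balance: 595.1×4.17×(84.3 − T) = 25759 + 68.2×4.17×(T − 0)
2481.567(84.3 − T) = 25759 + 284.394 T
209196 − 25759 = 2765.961 T
T = 183437 / 2765.961 = 66.32 °C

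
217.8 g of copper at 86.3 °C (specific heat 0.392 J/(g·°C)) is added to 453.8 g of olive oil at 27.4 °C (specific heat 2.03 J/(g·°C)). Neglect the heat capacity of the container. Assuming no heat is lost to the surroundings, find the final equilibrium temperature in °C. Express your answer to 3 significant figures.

T_f = 32.4 °C

Heat lost by copper = heat gained by olive oil.
(217.8)(0.392)(86.3 − T) = (453.8)(2.03)(T − 27.4)
85.3776 (86.3 − T) = 921.214 (T − 27.4)
7368.1 − 85.3776 T = 921.214 T − 25241
32609.1 = 1006.5916 T
T = 32.40 °C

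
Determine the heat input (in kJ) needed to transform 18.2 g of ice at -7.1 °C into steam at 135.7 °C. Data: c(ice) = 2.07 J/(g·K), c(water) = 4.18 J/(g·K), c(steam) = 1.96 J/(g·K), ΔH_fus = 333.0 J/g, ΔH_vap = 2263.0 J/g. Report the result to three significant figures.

q = 56.4 kJ

q1 (heat ice -7.1→0.0 °C): 18.2 × 2.07 × 7.1 = 267 J
q2 (melt at 0 °C): 18.2 × 333.0 = 6061 J
q3 (heat water 0.0→100.0 °C): 18.2 × 4.18 × 100.0 = 7608 J
q4 (vaporize at 100 °C): 18.2 × 2263.0 = 41187 J
q5 (heat steam 100.0→135.7 °C): 18.2 × 1.96 × 35.7 = 1273 J
Total: 267 + 6061 + 7608 + 41187 + 1273 = 56396 J = 56.4 kJ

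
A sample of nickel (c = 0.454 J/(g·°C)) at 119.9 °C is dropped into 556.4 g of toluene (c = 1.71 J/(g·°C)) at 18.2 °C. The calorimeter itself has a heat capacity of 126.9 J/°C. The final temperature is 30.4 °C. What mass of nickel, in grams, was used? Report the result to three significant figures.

m = 324 g

q_gained = (556.4 × 1.71 + 126.9) × (30.4 − 18.2) = 13160 J
q_lost = m × 0.454 × (119.9 − 30.4) = 40.633 m
m = 13160 / 40.633 = 324 g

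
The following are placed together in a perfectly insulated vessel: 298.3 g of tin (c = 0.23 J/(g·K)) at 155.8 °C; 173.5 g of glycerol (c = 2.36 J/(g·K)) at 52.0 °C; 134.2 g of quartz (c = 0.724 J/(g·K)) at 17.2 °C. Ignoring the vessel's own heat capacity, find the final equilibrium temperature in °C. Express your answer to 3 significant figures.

T_f = 58.5 °C

Σ mᵢcᵢ(T − Tᵢ) = 0  ⇒  T = Σ mᵢcᵢTᵢ / Σ mᵢcᵢ
Σ mᵢcᵢ = 298.3×0.23 + 173.5×2.36 + 134.2×0.724 = 575.2298
Σ mᵢcᵢTᵢ = 68.609×155.8 + 409.46×52.0 + 97.1608×17.2 = 33652
T = 33652 / 575.2298 = 58.50 °C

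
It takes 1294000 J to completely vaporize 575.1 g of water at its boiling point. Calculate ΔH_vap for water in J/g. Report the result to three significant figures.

ΔH_vap = q / m = 1294000 / 575.1 = 2250 J/g

ΔH_vap = 2250 J/g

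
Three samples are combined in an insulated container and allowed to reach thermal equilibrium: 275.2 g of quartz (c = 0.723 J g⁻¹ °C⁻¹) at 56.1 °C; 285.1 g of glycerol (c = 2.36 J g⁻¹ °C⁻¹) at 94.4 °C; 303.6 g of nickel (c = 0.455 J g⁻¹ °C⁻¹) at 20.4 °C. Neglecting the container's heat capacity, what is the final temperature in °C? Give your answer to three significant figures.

T_f = 76.7 °C

Σ mᵢcᵢ(T − Tᵢ) = 0  ⇒  T = Σ mᵢcᵢTᵢ / Σ mᵢcᵢ
Σ mᵢcᵢ = 275.2×0.723 + 285.1×2.36 + 303.6×0.455 = 1009.9436
Σ mᵢcᵢTᵢ = 198.9696×56.1 + 672.836×94.4 + 138.138×20.4 = 77496
T = 77496 / 1009.9436 = 76.73 °C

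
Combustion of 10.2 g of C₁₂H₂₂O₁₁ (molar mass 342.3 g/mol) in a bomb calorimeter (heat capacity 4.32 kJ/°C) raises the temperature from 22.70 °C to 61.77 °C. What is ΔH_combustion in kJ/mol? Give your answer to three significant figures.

ΔT = 61.77 − 22.70 = 39.07 °C
q_cal = C_cal × ΔT = 4.32 × 39.07 = 168.7824 kJ
n = 10.2 / 342.3 = 0.02980 mol
q_rxn = −q_cal = -168.7824 kJ
ΔH = -168.7824 / 0.02980 = -5664 kJ/mol

ΔH = -5660 kJ/mol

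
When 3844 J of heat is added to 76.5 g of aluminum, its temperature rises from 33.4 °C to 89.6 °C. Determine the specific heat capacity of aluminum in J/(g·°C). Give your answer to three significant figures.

c = 0.894 J/(g·°C)

c = q / (m ΔT) = 3844 / (76.5 × 56.2)
c = 3844 / 4299.3 = 0.894 J/(g·°C)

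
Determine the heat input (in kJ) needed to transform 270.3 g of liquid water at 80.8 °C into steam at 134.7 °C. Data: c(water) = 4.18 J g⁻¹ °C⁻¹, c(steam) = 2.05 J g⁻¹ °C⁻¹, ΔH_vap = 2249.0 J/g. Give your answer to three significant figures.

q = 649 kJ

q1 (heat water 80.8→100.0 °C): 270.3 × 4.18 × 19.2 = 21693 J
q2 (vaporize at 100 °C): 270.3 × 2249.0 = 607905 J
q3 (heat steam 100.0→134.7 °C): 270.3 × 2.05 × 34.7 = 19228 J
Total: 21693 + 607905 + 19228 = 648826 J = 649 kJ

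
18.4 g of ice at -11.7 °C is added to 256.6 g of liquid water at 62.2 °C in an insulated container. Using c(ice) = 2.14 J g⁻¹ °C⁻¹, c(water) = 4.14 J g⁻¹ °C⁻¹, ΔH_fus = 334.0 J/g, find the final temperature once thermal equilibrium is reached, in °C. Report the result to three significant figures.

T_f = 52.2 °C

Heat to bring ice to 0 °C and melt it: q₁ = 18.4×2.14×11.7 + 18.4×334.0 = 6606.3 J
Heat the water can supply cooling to 0 °C: 256.6×4.14×62.2 = 66076.6 J > q₁, so all ice melts.
Energy balance: 256.6×4.14×(62.2 − T) = 6606.3 + 18.4×4.14×(T − 0)
1062.324(62.2 − T) = 6606.3 + 76.176 T
66076.6 − 6606.3 = 1138.500 T
T = 59470.3 / 1138.500 = 52.24 °C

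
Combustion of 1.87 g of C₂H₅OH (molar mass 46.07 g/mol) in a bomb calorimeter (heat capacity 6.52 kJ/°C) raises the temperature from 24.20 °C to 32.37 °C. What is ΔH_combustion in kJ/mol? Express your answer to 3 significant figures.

ΔH = -1310 kJ/mol

ΔT = 32.37 − 24.20 = 8.17 °C
q_cal = C_cal × ΔT = 6.52 × 8.17 = 53.2684 kJ
n = 1.87 / 46.07 = 0.04059 mol
q_rxn = −q_cal = -53.2684 kJ
ΔH = -53.2684 / 0.04059 = -1312 kJ/mol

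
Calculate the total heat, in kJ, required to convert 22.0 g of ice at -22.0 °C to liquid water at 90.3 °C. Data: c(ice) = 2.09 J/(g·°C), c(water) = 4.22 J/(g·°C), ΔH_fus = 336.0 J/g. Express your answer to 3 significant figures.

q = 16.8 kJ

q1 (heat ice -22.0→0.0 °C): 22.0 × 2.09 × 22.0 = 1012 J
q2 (melt at 0 °C): 22.0 × 336.0 = 7392 J
q3 (heat water 0.0→90.3 °C): 22.0 × 4.22 × 90.3 = 8383 J
Total: 1012 + 7392 + 8383 = 16787 J = 16.8 kJ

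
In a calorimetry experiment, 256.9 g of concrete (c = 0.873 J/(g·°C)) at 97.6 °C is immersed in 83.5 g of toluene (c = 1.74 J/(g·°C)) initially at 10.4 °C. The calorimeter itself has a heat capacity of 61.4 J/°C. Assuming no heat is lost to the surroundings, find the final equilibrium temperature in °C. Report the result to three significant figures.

T_f = 55.8 °C

Heat lost by concrete = heat gained by toluene + calorimeter.
(256.9)(0.873)(97.6 − T) = [(83.5)(1.74) + 61.4](T − 10.4)
224.2737 (97.6 − T) = 206.69 (T − 10.4)
21889 − 224.2737 T = 206.69 T − 2149.6
24038.6 = 430.9637 T
T = 55.78 °C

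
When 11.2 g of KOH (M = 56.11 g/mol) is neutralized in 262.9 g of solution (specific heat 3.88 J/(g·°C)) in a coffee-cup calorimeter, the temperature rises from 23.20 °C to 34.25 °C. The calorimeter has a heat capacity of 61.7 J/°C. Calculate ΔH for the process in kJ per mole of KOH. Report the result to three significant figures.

|ΔT| = |34.25 − 23.20| = 11.05 °C
|q_surr| = (262.9 × 3.88 + 61.7) × 11.05 = 1081.752 × 11.05 = 11950 J
n(KOH) = 11.2 / 56.11 = 0.1996 mol
Temperature rose, so q_rxn = −|q_surr| = -11.95 kJ
ΔH = q_rxn / n = -59.87 kJ/mol

ΔH = -59.9 kJ/mol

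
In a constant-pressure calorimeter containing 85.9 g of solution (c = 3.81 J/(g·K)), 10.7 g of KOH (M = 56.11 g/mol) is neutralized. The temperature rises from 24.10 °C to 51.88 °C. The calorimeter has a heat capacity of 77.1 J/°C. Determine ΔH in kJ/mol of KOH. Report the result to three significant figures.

|ΔT| = |51.88 − 24.10| = 27.78 °C
|q_surr| = (85.9 × 3.81 + 77.1) × 27.78 = 404.379 × 27.78 = 11230 J
n(KOH) = 10.7 / 56.11 = 0.1907 mol
Temperature rose, so q_rxn = −|q_surr| = -11.23 kJ
ΔH = q_rxn / n = -58.89 kJ/mol

ΔH = -58.9 kJ/mol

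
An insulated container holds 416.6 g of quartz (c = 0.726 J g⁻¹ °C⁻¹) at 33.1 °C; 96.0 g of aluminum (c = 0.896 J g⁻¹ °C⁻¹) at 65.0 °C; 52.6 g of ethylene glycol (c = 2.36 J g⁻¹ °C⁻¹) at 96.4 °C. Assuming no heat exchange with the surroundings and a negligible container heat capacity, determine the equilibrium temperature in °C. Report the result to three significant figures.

Σ mᵢcᵢ(T − Tᵢ) = 0  ⇒  T = Σ mᵢcᵢTᵢ / Σ mᵢcᵢ
Σ mᵢcᵢ = 416.6×0.726 + 96.0×0.896 + 52.6×2.36 = 512.6036
Σ mᵢcᵢTᵢ = 302.4516×33.1 + 86.016×65.0 + 124.136×96.4 = 27569
T = 27569 / 512.6036 = 53.78 °C

T_f = 53.8 °C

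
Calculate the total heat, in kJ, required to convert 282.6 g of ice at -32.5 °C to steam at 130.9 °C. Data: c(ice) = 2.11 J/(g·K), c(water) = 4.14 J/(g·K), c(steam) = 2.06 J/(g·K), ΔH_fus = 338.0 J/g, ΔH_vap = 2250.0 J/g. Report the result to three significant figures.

q1 (heat ice -32.5→0.0 °C): 282.6 × 2.11 × 32.5 = 19379 J
q2 (melt at 0 °C): 282.6 × 338.0 = 95519 J
q3 (heat water 0.0→100.0 °C): 282.6 × 4.14 × 100.0 = 116996 J
q4 (vaporize at 100 °C): 282.6 × 2250.0 = 635850 J
q5 (heat steam 100.0→130.9 °C): 282.6 × 2.06 × 30.9 = 17989 J
Total: 19379 + 95519 + 116996 + 635850 + 17989 = 885733 J = 886 kJ

q = 886 kJ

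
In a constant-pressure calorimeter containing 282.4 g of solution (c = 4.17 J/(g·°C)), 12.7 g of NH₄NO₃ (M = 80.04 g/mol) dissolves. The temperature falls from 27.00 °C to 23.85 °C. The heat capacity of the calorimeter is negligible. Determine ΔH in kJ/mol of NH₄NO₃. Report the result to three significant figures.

|ΔT| = |23.85 − 27.00| = 3.15 °C
|q_surr| = (282.4 × 4.17) × 3.15 = 1177.608 × 3.15 = 3709 J
n(NH₄NO₃) = 12.7 / 80.04 = 0.1587 mol
Temperature fell, so q_rxn = +|q_surr| = 3.709 kJ
ΔH = q_rxn / n = 23.37 kJ/mol

ΔH = 23.4 kJ/mol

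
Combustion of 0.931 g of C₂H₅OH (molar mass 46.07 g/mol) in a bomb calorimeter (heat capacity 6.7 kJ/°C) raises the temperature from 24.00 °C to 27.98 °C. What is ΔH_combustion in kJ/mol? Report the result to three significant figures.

ΔT = 27.98 − 24.00 = 3.98 °C
q_cal = C_cal × ΔT = 6.7 × 3.98 = 26.666 kJ
n = 0.931 / 46.07 = 0.02021 mol
q_rxn = −q_cal = -26.666 kJ
ΔH = -26.666 / 0.02021 = -1319 kJ/mol

ΔH = -1320 kJ/mol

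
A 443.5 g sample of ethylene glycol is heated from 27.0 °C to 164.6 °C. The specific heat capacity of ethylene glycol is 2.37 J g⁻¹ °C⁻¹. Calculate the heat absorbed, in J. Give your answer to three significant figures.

q = 145000 J

q = m c ΔT = 443.5 × 2.37 × (164.6 − 27.0)
q = 443.5 × 2.37 × 137.6 = 144600 J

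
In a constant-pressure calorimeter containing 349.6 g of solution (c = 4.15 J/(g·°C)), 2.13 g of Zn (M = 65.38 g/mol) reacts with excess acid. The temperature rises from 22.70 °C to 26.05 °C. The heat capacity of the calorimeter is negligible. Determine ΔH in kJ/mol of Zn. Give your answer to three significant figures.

ΔH = -149 kJ/mol

|ΔT| = |26.05 − 22.70| = 3.35 °C
|q_surr| = (349.6 × 4.15) × 3.35 = 1450.84 × 3.35 = 4860 J
n(Zn) = 2.13 / 65.38 = 0.03258 mol
Temperature rose, so q_rxn = −|q_surr| = -4.860 kJ
ΔH = q_rxn / n = -149.2 kJ/mol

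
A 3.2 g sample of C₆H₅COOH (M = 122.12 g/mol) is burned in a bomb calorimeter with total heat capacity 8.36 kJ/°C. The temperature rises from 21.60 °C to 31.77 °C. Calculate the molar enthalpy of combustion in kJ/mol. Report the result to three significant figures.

ΔT = 31.77 − 21.60 = 10.17 °C
q_cal = C_cal × ΔT = 8.36 × 10.17 = 85.0212 kJ
n = 3.2 / 122.12 = 0.026204 mol
q_rxn = −q_cal = -85.0212 kJ
ΔH = -85.0212 / 0.026204 = -3244.6 kJ/mol

ΔH = -3240 kJ/mol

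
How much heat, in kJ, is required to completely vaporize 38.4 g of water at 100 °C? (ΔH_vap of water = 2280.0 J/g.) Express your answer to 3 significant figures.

q = m × ΔH_vap = 38.4 × 2280.0 = 87550 J = 87.6 kJ

q = 87.6 kJ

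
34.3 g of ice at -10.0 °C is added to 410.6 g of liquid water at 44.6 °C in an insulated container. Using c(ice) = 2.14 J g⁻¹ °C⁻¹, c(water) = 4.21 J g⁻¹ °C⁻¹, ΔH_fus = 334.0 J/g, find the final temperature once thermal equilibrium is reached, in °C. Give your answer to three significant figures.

Heat to bring ice to 0 °C and melt it: q₁ = 34.3×2.14×10.0 + 34.3×334.0 = 12190 J
Heat the water can supply cooling to 0 °C: 410.6×4.21×44.6 = 77096.7 J > q₁, so all ice melts.
Energy balance: 410.6×4.21×(44.6 − T) = 12190 + 34.3×4.21×(T − 0)
1728.626(44.6 − T) = 12190 + 144.403 T
77096.7 − 12190 = 1873.029 T
T = 64906.7 / 1873.029 = 34.65 °C

T_f = 34.7 °C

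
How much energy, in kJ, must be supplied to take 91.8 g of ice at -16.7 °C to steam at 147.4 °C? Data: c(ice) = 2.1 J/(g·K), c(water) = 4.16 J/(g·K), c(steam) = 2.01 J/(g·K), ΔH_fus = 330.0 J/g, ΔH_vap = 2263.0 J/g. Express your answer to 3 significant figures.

q1 (heat ice -16.7→0.0 °C): 91.8 × 2.1 × 16.7 = 3219 J
q2 (melt at 0 °C): 91.8 × 330.0 = 30294 J
q3 (heat water 0.0→100.0 °C): 91.8 × 4.16 × 100.0 = 38189 J
q4 (vaporize at 100 °C): 91.8 × 2263.0 = 207743 J
q5 (heat steam 100.0→147.4 °C): 91.8 × 2.01 × 47.4 = 8746 J
Total: 3219 + 30294 + 38189 + 207743 + 8746 = 288191 J = 288 kJ

q = 288 kJ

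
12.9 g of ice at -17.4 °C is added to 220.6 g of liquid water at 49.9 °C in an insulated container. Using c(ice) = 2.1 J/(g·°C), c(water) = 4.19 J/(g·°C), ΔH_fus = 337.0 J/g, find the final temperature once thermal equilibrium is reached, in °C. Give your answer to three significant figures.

T_f = 42.2 °C

Heat to bring ice to 0 °C and melt it: q₁ = 12.9×2.1×17.4 + 12.9×337.0 = 4818.7 J
Heat the water can supply cooling to 0 °C: 220.6×4.19×49.9 = 46123.3 J > q₁, so all ice melts.
Energy balance: 220.6×4.19×(49.9 − T) = 4818.7 + 12.9×4.19×(T − 0)
924.314(49.9 − T) = 4818.7 + 54.051 T
46123.3 − 4818.7 = 978.365 T
T = 41304.6 / 978.365 = 42.22 °C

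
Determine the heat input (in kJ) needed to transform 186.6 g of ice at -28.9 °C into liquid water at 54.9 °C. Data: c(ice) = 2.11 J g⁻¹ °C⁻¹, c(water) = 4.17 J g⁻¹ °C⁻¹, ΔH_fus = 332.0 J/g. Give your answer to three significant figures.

q = 116 kJ

q1 (heat ice -28.9→0.0 °C): 186.6 × 2.11 × 28.9 = 11379 J
q2 (melt at 0 °C): 186.6 × 332.0 = 61951 J
q3 (heat water 0.0→54.9 °C): 186.6 × 4.17 × 54.9 = 42719 J
Total: 11379 + 61951 + 42719 = 116049 J = 116 kJ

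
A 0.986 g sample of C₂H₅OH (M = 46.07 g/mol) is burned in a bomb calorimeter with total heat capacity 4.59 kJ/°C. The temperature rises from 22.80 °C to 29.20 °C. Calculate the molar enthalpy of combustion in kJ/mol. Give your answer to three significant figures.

ΔH = -1370 kJ/mol

ΔT = 29.20 − 22.80 = 6.40 °C
q_cal = C_cal × ΔT = 4.59 × 6.40 = 29.376 kJ
n = 0.986 / 46.07 = 0.02140 mol
q_rxn = −q_cal = -29.376 kJ
ΔH = -29.376 / 0.02140 = -1373 kJ/mol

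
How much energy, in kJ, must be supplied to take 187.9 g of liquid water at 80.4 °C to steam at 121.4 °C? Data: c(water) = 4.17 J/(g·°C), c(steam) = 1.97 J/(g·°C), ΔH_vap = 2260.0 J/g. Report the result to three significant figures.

q1 (heat water 80.4→100.0 °C): 187.9 × 4.17 × 19.6 = 15357 J
q2 (vaporize at 100 °C): 187.9 × 2260.0 = 424654 J
q3 (heat steam 100.0→121.4 °C): 187.9 × 1.97 × 21.4 = 7921 J
Total: 15357 + 424654 + 7921 = 447932 J = 448 kJ

q = 448 kJ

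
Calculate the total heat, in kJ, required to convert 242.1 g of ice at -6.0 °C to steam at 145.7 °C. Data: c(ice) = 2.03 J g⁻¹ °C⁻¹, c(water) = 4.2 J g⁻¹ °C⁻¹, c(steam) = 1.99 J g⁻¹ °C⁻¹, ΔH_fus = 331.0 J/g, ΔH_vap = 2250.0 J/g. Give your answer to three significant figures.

q = 752 kJ

q1 (heat ice -6.0→0.0 °C): 242.1 × 2.03 × 6.0 = 2949 J
q2 (melt at 0 °C): 242.1 × 331.0 = 80135 J
q3 (heat water 0.0→100.0 °C): 242.1 × 4.2 × 100.0 = 101682 J
q4 (vaporize at 100 °C): 242.1 × 2250.0 = 544725 J
q5 (heat steam 100.0→145.7 °C): 242.1 × 1.99 × 45.7 = 22017 J
Total: 2949 + 80135 + 101682 + 544725 + 22017 = 751508 J = 752 kJ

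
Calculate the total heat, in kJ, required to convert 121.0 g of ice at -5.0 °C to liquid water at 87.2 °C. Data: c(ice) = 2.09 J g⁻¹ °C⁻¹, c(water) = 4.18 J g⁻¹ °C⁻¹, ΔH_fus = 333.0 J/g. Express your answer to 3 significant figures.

q1 (heat ice -5.0→0.0 °C): 121.0 × 2.09 × 5.0 = 1264 J
q2 (melt at 0 °C): 121.0 × 333.0 = 40293 J
q3 (heat water 0.0→87.2 °C): 121.0 × 4.18 × 87.2 = 44104 J
Total: 1264 + 40293 + 44104 = 85661 J = 85.7 kJ

q = 85.7 kJ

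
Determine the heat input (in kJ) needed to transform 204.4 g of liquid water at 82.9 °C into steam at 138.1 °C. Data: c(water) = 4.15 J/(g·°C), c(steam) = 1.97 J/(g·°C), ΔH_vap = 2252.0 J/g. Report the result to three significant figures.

q = 490 kJ

q1 (heat water 82.9→100.0 °C): 204.4 × 4.15 × 17.1 = 14505 J
q2 (vaporize at 100 °C): 204.4 × 2252.0 = 460309 J
q3 (heat steam 100.0→138.1 °C): 204.4 × 1.97 × 38.1 = 15342 J
Total: 14505 + 460309 + 15342 = 490156 J = 490 kJ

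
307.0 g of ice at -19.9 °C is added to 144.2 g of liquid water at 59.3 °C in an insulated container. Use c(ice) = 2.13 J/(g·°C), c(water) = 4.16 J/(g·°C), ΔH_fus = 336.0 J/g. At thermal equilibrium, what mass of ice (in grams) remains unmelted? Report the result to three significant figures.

Heat to warm all ice to 0 °C: 307.0×2.13×19.9 = 13013 J
Heat released by water cooling to 0 °C: 144.2×4.16×59.3 = 35572 J
35572 J < 13013 + 307.0×336.0 = 116165 J, so not all ice melts; final T = 0 °C.
Heat left for melting: 35572 − 13013 = 22559 J
Mass melted = 22559 / 336.0 = 67.14 g
Ice remaining = 307.0 − 67.14 = 239.86 g

m_ice remaining = 240 g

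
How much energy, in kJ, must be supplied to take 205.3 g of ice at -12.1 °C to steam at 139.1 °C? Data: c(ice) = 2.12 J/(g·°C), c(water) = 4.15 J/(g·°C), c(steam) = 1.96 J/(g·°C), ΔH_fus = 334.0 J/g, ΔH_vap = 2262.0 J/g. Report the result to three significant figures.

q = 639 kJ

q1 (heat ice -12.1→0.0 °C): 205.3 × 2.12 × 12.1 = 5266 J
q2 (melt at 0 °C): 205.3 × 334.0 = 68570 J
q3 (heat water 0.0→100.0 °C): 205.3 × 4.15 × 100.0 = 85200 J
q4 (vaporize at 100 °C): 205.3 × 2262.0 = 464389 J
q5 (heat steam 100.0→139.1 °C): 205.3 × 1.96 × 39.1 = 15733 J
Total: 5266 + 68570 + 85200 + 464389 + 15733 = 639158 J = 639 kJ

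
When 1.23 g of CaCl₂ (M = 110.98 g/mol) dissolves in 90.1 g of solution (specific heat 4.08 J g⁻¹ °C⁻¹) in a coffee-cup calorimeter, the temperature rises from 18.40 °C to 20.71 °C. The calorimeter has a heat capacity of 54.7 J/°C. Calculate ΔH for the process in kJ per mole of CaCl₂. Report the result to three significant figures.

ΔH = -88.0 kJ/mol

|ΔT| = |20.71 − 18.40| = 2.31 °C
|q_surr| = (90.1 × 4.08 + 54.7) × 2.31 = 422.308 × 2.31 = 975.5 J
n(CaCl₂) = 1.23 / 110.98 = 0.01108 mol
Temperature rose, so q_rxn = −|q_surr| = -0.9755 kJ
ΔH = q_rxn / n = -88.04 kJ/mol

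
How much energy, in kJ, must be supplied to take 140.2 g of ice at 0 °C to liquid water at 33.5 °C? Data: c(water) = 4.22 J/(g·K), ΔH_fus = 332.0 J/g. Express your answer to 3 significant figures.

q = 66.4 kJ

q1 (melt at 0 °C): 140.2 × 332.0 = 46546 J
q2 (heat water 0.0→33.5 °C): 140.2 × 4.22 × 33.5 = 19820 J
Total: 46546 + 19820 = 66366 J = 66.4 kJ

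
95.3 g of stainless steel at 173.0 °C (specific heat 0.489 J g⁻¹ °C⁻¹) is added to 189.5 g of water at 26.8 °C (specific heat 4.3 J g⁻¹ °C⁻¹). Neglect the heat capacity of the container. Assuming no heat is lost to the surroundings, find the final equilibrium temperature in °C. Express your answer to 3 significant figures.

Heat lost by stainless steel = heat gained by water.
(95.3)(0.489)(173.0 − T) = (189.5)(4.3)(T − 26.8)
46.6017 (173.0 − T) = 814.85 (T − 26.8)
8062.1 − 46.6017 T = 814.85 T − 21838
29900.1 = 861.4517 T
T = 34.71 °C

T_f = 34.7 °C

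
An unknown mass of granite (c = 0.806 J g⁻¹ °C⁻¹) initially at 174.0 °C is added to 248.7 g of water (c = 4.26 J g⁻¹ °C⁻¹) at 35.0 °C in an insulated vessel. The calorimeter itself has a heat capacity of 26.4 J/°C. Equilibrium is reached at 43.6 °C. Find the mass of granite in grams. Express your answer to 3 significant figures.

m = 88.9 g

q_gained = (248.7 × 4.26 + 26.4) × (43.6 − 35.0) = 9338.4 J
q_lost = m × 0.806 × (174.0 − 43.6) = 105.1024 m
m = 9338.4 / 105.1024 = 88.9 g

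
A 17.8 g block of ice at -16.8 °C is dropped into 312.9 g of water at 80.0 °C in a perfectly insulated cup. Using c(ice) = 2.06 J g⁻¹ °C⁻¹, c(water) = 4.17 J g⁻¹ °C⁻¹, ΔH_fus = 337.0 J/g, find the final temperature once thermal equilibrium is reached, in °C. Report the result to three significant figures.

Heat to bring ice to 0 °C and melt it: q₁ = 17.8×2.06×16.8 + 17.8×337.0 = 6614.6 J
Heat the water can supply cooling to 0 °C: 312.9×4.17×80.0 = 104383 J > q₁, so all ice melts.
Energy balance: 312.9×4.17×(80.0 − T) = 6614.6 + 17.8×4.17×(T − 0)
1304.793(80.0 − T) = 6614.6 + 74.226 T
104383 − 6614.6 = 1379.019 T
T = 97768.4 / 1379.019 = 70.90 °C

T_f = 70.9 °C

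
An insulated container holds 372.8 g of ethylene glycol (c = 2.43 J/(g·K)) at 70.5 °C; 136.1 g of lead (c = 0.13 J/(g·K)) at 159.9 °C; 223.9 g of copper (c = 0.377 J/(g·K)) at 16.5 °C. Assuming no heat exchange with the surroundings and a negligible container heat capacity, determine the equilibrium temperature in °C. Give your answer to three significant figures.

T_f = 67.5 °C

Σ mᵢcᵢ(T − Tᵢ) = 0  ⇒  T = Σ mᵢcᵢTᵢ / Σ mᵢcᵢ
Σ mᵢcᵢ = 372.8×2.43 + 136.1×0.13 + 223.9×0.377 = 1008.0073
Σ mᵢcᵢTᵢ = 905.904×70.5 + 17.693×159.9 + 84.4103×16.5 = 68088
T = 68088 / 1008.0073 = 67.547 °C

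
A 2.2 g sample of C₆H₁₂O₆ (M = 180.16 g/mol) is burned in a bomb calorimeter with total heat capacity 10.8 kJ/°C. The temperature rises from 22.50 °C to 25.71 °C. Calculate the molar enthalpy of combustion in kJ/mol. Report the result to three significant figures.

ΔH = -2840 kJ/mol

ΔT = 25.71 − 22.50 = 3.21 °C
q_cal = C_cal × ΔT = 10.8 × 3.21 = 34.668 kJ
n = 2.2 / 180.16 = 0.01221 mol
q_rxn = −q_cal = -34.668 kJ
ΔH = -34.668 / 0.01221 = -2839 kJ/mol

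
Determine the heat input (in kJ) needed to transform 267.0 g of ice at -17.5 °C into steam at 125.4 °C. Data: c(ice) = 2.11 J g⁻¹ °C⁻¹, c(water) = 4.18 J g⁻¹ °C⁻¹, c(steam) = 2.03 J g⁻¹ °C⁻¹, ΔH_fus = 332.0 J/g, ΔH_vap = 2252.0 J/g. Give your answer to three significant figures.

q1 (heat ice -17.5→0.0 °C): 267.0 × 2.11 × 17.5 = 9859 J
q2 (melt at 0 °C): 267.0 × 332.0 = 88644 J
q3 (heat water 0.0→100.0 °C): 267.0 × 4.18 × 100.0 = 111606 J
q4 (vaporize at 100 °C): 267.0 × 2252.0 = 601284 J
q5 (heat steam 100.0→125.4 °C): 267.0 × 2.03 × 25.4 = 13767 J
Total: 9859 + 88644 + 111606 + 601284 + 13767 = 825160 J = 825 kJ

q = 825 kJ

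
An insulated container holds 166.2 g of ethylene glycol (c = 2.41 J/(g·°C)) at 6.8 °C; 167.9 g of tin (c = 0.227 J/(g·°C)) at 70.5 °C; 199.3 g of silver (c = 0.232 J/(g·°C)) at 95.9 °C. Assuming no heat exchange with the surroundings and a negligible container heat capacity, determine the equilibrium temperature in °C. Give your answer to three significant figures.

Σ mᵢcᵢ(T − Tᵢ) = 0  ⇒  T = Σ mᵢcᵢTᵢ / Σ mᵢcᵢ
Σ mᵢcᵢ = 166.2×2.41 + 167.9×0.227 + 199.3×0.232 = 484.8929
Σ mᵢcᵢTᵢ = 400.542×6.8 + 38.1133×70.5 + 46.2376×95.9 = 9844.9
T = 9844.9 / 484.8929 = 20.30 °C

T_f = 20.3 °C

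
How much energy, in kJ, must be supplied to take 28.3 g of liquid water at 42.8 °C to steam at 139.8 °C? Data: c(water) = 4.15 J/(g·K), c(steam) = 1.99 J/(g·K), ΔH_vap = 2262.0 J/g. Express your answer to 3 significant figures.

q = 73.0 kJ

q1 (heat water 42.8→100.0 °C): 28.3 × 4.15 × 57.2 = 6718 J
q2 (vaporize at 100 °C): 28.3 × 2262.0 = 64015 J
q3 (heat steam 100.0→139.8 °C): 28.3 × 1.99 × 39.8 = 2241 J
Total: 6718 + 64015 + 2241 = 72974 J = 73.0 kJ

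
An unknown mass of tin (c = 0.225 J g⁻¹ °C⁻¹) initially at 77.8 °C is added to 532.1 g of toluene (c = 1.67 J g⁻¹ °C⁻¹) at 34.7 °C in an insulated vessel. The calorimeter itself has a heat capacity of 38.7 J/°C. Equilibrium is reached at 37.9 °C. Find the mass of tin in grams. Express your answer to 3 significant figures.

m = 331 g

q_gained = (532.1 × 1.67 + 38.7) × (37.9 − 34.7) = 2967.4 J
q_lost = m × 0.225 × (77.8 − 37.9) = 8.9775 m
m = 2967.4 / 8.9775 = 331 g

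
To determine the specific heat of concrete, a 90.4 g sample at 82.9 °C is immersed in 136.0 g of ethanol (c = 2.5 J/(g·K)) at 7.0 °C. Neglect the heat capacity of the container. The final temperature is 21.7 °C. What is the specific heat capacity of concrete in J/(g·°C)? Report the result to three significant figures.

q_gained = (136.0 × 2.5) × (21.7 − 7.0) = 4998 J
q_lost = 90.4 × c × (82.9 − 21.7) = 5532.48 c
Set equal: c = 4998 / 5532.48 = 0.903 J/(g·°C)

c = 0.903 J/(g·°C)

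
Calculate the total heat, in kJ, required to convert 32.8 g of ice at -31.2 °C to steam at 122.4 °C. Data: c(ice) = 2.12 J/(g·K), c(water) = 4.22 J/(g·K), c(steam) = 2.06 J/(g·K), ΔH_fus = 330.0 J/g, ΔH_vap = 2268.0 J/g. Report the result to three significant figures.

q1 (heat ice -31.2→0.0 °C): 32.8 × 2.12 × 31.2 = 2170 J
q2 (melt at 0 °C): 32.8 × 330.0 = 10824 J
q3 (heat water 0.0→100.0 °C): 32.8 × 4.22 × 100.0 = 13842 J
q4 (vaporize at 100 °C): 32.8 × 2268.0 = 74390 J
q5 (heat steam 100.0→122.4 °C): 32.8 × 2.06 × 22.4 = 1514 J
Total: 2170 + 10824 + 13842 + 74390 + 1514 = 102740 J = 103 kJ

q = 103 kJ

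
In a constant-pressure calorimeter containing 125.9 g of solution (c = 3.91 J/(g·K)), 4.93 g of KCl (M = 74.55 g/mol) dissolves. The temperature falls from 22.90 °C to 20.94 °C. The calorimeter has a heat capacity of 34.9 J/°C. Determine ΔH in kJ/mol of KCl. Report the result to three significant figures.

|ΔT| = |20.94 − 22.90| = 1.96 °C
|q_surr| = (125.9 × 3.91 + 34.9) × 1.96 = 527.169 × 1.96 = 1033 J
n(KCl) = 4.93 / 74.55 = 0.06613 mol
Temperature fell, so q_rxn = +|q_surr| = 1.033 kJ
ΔH = q_rxn / n = 15.62 kJ/mol

ΔH = 15.6 kJ/mol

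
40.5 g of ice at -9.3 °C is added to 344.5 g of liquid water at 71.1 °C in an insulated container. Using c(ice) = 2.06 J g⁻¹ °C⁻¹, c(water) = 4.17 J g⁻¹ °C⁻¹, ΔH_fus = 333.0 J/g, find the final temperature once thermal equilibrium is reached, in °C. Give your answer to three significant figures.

T_f = 54.7 °C

Heat to bring ice to 0 °C and melt it: q₁ = 40.5×2.06×9.3 + 40.5×333.0 = 14262 J
Heat the water can supply cooling to 0 °C: 344.5×4.17×71.1 = 102140 J > q₁, so all ice melts.
Energy balance: 344.5×4.17×(71.1 − T) = 14262 + 40.5×4.17×(T − 0)
1436.565(71.1 − T) = 14262 + 168.885 T
102140 − 14262 = 1605.450 T
T = 87878 / 1605.450 = 54.74 °C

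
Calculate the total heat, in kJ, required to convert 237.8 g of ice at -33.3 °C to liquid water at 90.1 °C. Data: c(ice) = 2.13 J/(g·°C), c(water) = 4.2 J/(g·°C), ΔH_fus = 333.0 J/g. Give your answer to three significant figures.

q1 (heat ice -33.3→0.0 °C): 237.8 × 2.13 × 33.3 = 16867 J
q2 (melt at 0 °C): 237.8 × 333.0 = 79187 J
q3 (heat water 0.0→90.1 °C): 237.8 × 4.2 × 90.1 = 89988 J
Total: 16867 + 79187 + 89988 = 186042 J = 186 kJ

q = 186 kJ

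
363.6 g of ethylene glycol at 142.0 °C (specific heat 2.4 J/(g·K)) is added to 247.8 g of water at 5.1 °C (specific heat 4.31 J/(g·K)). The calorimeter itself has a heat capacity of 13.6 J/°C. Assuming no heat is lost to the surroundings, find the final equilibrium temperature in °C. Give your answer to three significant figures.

T_f = 66.2 °C

Heat lost by ethylene glycol = heat gained by water + calorimeter.
(363.6)(2.4)(142.0 − T) = [(247.8)(4.31) + 13.6](T − 5.1)
872.64 (142.0 − T) = 1081.618 (T − 5.1)
123910 − 872.64 T = 1081.618 T − 5516.3
129426.3 = 1954.258 T
T = 66.23 °C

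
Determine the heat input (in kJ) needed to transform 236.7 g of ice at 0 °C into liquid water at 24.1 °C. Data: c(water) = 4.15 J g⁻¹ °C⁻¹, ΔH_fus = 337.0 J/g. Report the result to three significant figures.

q = 103 kJ

q1 (melt at 0 °C): 236.7 × 337.0 = 79768 J
q2 (heat water 0.0→24.1 °C): 236.7 × 4.15 × 24.1 = 23674 J
Total: 79768 + 23674 = 103442 J = 103 kJ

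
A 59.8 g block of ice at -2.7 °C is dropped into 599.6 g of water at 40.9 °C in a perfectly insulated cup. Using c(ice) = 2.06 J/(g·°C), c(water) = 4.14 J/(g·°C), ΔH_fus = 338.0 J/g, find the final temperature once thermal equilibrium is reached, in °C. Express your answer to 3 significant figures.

T_f = 29.7 °C

Heat to bring ice to 0 °C and melt it: q₁ = 59.8×2.06×2.7 + 59.8×338.0 = 20545 J
Heat the water can supply cooling to 0 °C: 599.6×4.14×40.9 = 101528 J > q₁, so all ice melts.
Energy balance: 599.6×4.14×(40.9 − T) = 20545 + 59.8×4.14×(T − 0)
2482.344(40.9 − T) = 20545 + 247.572 T
101528 − 20545 = 2729.916 T
T = 80983 / 2729.916 = 29.67 °C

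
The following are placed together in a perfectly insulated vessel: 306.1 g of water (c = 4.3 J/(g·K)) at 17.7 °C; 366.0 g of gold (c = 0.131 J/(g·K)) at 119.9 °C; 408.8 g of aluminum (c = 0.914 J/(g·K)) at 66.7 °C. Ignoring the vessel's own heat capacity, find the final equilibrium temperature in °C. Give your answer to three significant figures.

T_f = 31.1 °C

Σ mᵢcᵢ(T − Tᵢ) = 0  ⇒  T = Σ mᵢcᵢTᵢ / Σ mᵢcᵢ
Σ mᵢcᵢ = 306.1×4.3 + 366.0×0.131 + 408.8×0.914 = 1737.8192
Σ mᵢcᵢTᵢ = 1316.23×17.7 + 47.946×119.9 + 373.6432×66.7 = 53968
T = 53968 / 1737.8192 = 31.06 °C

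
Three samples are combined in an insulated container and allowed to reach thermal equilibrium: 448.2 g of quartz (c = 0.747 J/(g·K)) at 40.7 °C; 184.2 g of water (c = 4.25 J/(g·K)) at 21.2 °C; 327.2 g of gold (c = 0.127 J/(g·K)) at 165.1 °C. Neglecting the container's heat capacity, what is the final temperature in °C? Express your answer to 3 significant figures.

T_f = 32.0 °C

Σ mᵢcᵢ(T − Tᵢ) = 0  ⇒  T = Σ mᵢcᵢTᵢ / Σ mᵢcᵢ
Σ mᵢcᵢ = 448.2×0.747 + 184.2×4.25 + 327.2×0.127 = 1159.2098
Σ mᵢcᵢTᵢ = 334.8054×40.7 + 782.85×21.2 + 41.5544×165.1 = 37084
T = 37084 / 1159.2098 = 31.99 °C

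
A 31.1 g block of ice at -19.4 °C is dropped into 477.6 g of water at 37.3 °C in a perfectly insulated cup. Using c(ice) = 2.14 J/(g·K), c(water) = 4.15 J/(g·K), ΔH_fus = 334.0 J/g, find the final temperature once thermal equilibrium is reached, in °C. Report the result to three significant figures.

T_f = 29.5 °C

Heat to bring ice to 0 °C and melt it: q₁ = 31.1×2.14×19.4 + 31.1×334.0 = 11679 J
Heat the water can supply cooling to 0 °C: 477.6×4.15×37.3 = 73930.1 J > q₁, so all ice melts.
Energy balance: 477.6×4.15×(37.3 − T) = 11679 + 31.1×4.15×(T − 0)
1982.04(37.3 − T) = 11679 + 129.065 T
73930.1 − 11679 = 2111.105 T
T = 62251.1 / 2111.105 = 29.49 °C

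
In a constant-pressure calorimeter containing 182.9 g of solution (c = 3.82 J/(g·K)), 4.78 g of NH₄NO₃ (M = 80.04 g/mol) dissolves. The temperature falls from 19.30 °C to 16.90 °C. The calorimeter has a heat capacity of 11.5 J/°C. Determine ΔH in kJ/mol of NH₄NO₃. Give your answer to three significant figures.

|ΔT| = |16.90 − 19.30| = 2.40 °C
|q_surr| = (182.9 × 3.82 + 11.5) × 2.40 = 710.178 × 2.40 = 1704 J
n(NH₄NO₃) = 4.78 / 80.04 = 0.05972 mol
Temperature fell, so q_rxn = +|q_surr| = 1.704 kJ
ΔH = q_rxn / n = 28.53 kJ/mol

ΔH = 28.5 kJ/mol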